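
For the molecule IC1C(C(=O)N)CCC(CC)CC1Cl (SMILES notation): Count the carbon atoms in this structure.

10

Count every carbon token in the SMILES (each C, including those in ring-closure positions and inside branches).
Carbon count: 10.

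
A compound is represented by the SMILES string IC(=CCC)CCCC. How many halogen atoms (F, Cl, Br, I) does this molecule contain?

1

Halogen atoms appear at heavy-atom position 1 (1×I).
Other groups present: 1 alkene.
Halogen count: 1.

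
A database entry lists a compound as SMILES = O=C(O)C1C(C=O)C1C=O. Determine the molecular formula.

Walk through each heavy atom and fill implicit hydrogens from standard valence (C 4, N 3, O 2, S 2, halogen 1):
  atom 1: O, bond orders sum to 2 (valence 2) → 0 H
  atom 2: C, bond orders sum to 4 (valence 4) → 0 H
  atom 3: O, bond orders sum to 1 (valence 2) → 1 H
  atom 4: C, bond orders sum to 3 (valence 4) → 1 H
  atom 5: C, bond orders sum to 3 (valence 4) → 1 H
  atom 6: C, bond orders sum to 3 (valence 4) → 1 H
  atom 7: O, bond orders sum to 2 (valence 2) → 0 H
  atom 8: C, bond orders sum to 3 (valence 4) → 1 H
  atom 9: C, bond orders sum to 3 (valence 4) → 1 H
  atom 10: O, bond orders sum to 2 (valence 2) → 0 H
Totals → C:6, H:6, O:4.

C6H6O4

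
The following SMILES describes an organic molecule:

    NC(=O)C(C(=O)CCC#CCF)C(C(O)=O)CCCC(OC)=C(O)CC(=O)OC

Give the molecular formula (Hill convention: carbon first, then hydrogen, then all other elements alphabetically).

C19H26FNO8

Walk through each heavy atom and fill implicit hydrogens from standard valence (C 4, N 3, O 2, S 2, halogen 1):
  atom 1: N, bond orders sum to 1 (valence 3) → 2 H
  atom 2: C, bond orders sum to 4 (valence 4) → 0 H
  atom 3: O, bond orders sum to 2 (valence 2) → 0 H
  atom 4: C, bond orders sum to 3 (valence 4) → 1 H
  atom 5: C, bond orders sum to 4 (valence 4) → 0 H
  atom 6: O, bond orders sum to 2 (valence 2) → 0 H
  atom 7: C, bond orders sum to 2 (valence 4) → 2 H
  atom 8: C, bond orders sum to 2 (valence 4) → 2 H
  atom 9: C, bond orders sum to 4 (valence 4) → 0 H
  atom 10: C, bond orders sum to 4 (valence 4) → 0 H
  atom 11: C, bond orders sum to 2 (valence 4) → 2 H
  atom 12: F (halogen, monovalent) → 0 H
  atom 13: C, bond orders sum to 3 (valence 4) → 1 H
  atom 14: C, bond orders sum to 4 (valence 4) → 0 H
  atom 15: O, bond orders sum to 1 (valence 2) → 1 H
  atom 16: O, bond orders sum to 2 (valence 2) → 0 H
  atom 17: C, bond orders sum to 2 (valence 4) → 2 H
  atom 18: C, bond orders sum to 2 (valence 4) → 2 H
  atom 19: C, bond orders sum to 2 (valence 4) → 2 H
  atom 20: C, bond orders sum to 4 (valence 4) → 0 H
  atom 21: O, bond orders sum to 2 (valence 2) → 0 H
  atom 22: C, bond orders sum to 1 (valence 4) → 3 H
  atom 23: C, bond orders sum to 4 (valence 4) → 0 H
  atom 24: O, bond orders sum to 1 (valence 2) → 1 H
  atom 25: C, bond orders sum to 2 (valence 4) → 2 H
  atom 26: C, bond orders sum to 4 (valence 4) → 0 H
  atom 27: O, bond orders sum to 2 (valence 2) → 0 H
  atom 28: O, bond orders sum to 2 (valence 2) → 0 H
  atom 29: C, bond orders sum to 1 (valence 4) → 3 H
Totals → C:19, H:26, F:1, N:1, O:8.
In Hill order: C19H26FNO8.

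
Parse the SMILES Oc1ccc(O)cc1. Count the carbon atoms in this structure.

Count every carbon token in the SMILES (each C, including those in ring-closure positions and inside branches).
Carbon count: 6.

6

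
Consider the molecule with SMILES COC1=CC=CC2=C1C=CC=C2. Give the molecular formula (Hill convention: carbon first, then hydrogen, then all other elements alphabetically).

C11H10O

Walk through each heavy atom and fill implicit hydrogens from standard valence (C 4, N 3, O 2, S 2, halogen 1):
  atom 1: C, bond orders sum to 1 (valence 4) → 3 H
  atom 2: O, bond orders sum to 2 (valence 2) → 0 H
  atom 3: C, bond orders sum to 4 (valence 4) → 0 H
  atom 4: C, bond orders sum to 3 (valence 4) → 1 H
  atom 5: C, bond orders sum to 3 (valence 4) → 1 H
  atom 6: C, bond orders sum to 3 (valence 4) → 1 H
  atom 7: C, bond orders sum to 4 (valence 4) → 0 H
  atom 8: C, bond orders sum to 4 (valence 4) → 0 H
  atom 9: C, bond orders sum to 3 (valence 4) → 1 H
  atom 10: C, bond orders sum to 3 (valence 4) → 1 H
  atom 11: C, bond orders sum to 3 (valence 4) → 1 H
  atom 12: C, bond orders sum to 3 (valence 4) → 1 H
Totals → C:11, H:10, O:1.
In Hill order: C11H10O.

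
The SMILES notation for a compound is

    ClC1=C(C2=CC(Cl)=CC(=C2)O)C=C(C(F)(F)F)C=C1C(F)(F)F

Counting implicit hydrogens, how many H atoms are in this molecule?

Walk through each heavy atom and fill implicit hydrogens from standard valence (C 4, N 3, O 2, S 2, halogen 1):
  atom 1: Cl (halogen, monovalent) → 0 H
  atom 2: C, bond orders sum to 4 (valence 4) → 0 H
  atom 3: C, bond orders sum to 4 (valence 4) → 0 H
  atom 4: C, bond orders sum to 4 (valence 4) → 0 H
  atom 5: C, bond orders sum to 3 (valence 4) → 1 H
  atom 6: C, bond orders sum to 4 (valence 4) → 0 H
  atom 7: Cl (halogen, monovalent) → 0 H
  atom 8: C, bond orders sum to 3 (valence 4) → 1 H
  atom 9: C, bond orders sum to 4 (valence 4) → 0 H
  atom 10: C, bond orders sum to 3 (valence 4) → 1 H
  atom 11: O, bond orders sum to 1 (valence 2) → 1 H
  atom 12: C, bond orders sum to 3 (valence 4) → 1 H
  atom 13: C, bond orders sum to 4 (valence 4) → 0 H
  atom 14: C, bond orders sum to 4 (valence 4) → 0 H
  atom 15: F (halogen, monovalent) → 0 H
  atom 16: F (halogen, monovalent) → 0 H
  atom 17: F (halogen, monovalent) → 0 H
  atom 18: C, bond orders sum to 3 (valence 4) → 1 H
  atom 19: C, bond orders sum to 4 (valence 4) → 0 H
  atom 20: C, bond orders sum to 4 (valence 4) → 0 H
  atom 21: F (halogen, monovalent) → 0 H
  atom 22: F (halogen, monovalent) → 0 H
  atom 23: F (halogen, monovalent) → 0 H
Total hydrogens: 6.

6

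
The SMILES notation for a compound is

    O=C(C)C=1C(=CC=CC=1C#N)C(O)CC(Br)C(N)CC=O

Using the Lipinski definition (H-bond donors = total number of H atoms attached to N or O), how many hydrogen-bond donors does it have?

Donors: find every N or O and count the H atoms it carries.
  atom 1 (O): bond orders sum to 2 → 0 H
  atom 11 (N): bond orders sum to 3 → 0 H
  atom 13 (O): bond orders sum to 1 → 1 H
  atom 18 (N): bond orders sum to 1 → 2 H
  atom 21 (O): bond orders sum to 2 → 0 H
Lipinski HBD = 3.

3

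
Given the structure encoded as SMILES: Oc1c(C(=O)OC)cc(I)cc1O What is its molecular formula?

Walk through each heavy atom and fill implicit hydrogens from standard valence (C 4, N 3, O 2, S 2, halogen 1); for lowercase aromatic atoms, an aromatic c carries 1 H when it has two neighbours and 0 H with three, and aromatic n carries 0 H:
  atom 1: O, bond orders sum to 1 (valence 2) → 1 H
  atom 2: aromatic c, 3 neighbours → 0 H
  atom 3: aromatic c, 3 neighbours → 0 H
  atom 4: C, bond orders sum to 4 (valence 4) → 0 H
  atom 5: O, bond orders sum to 2 (valence 2) → 0 H
  atom 6: O, bond orders sum to 2 (valence 2) → 0 H
  atom 7: C, bond orders sum to 1 (valence 4) → 3 H
  atom 8: aromatic c, 2 neighbours → 1 H
  atom 9: aromatic c, 3 neighbours → 0 H
  atom 10: I (halogen, monovalent) → 0 H
  atom 11: aromatic c, 2 neighbours → 1 H
  atom 12: aromatic c, 3 neighbours → 0 H
  atom 13: O, bond orders sum to 1 (valence 2) → 1 H
Totals → C:8, H:7, I:1, O:4.
In Hill order: C8H7IO4.

C8H7IO4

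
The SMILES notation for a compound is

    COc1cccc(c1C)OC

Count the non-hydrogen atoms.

Every atom symbol written in the SMILES (organic subset) is one heavy atom; implicit H are not written.
Heavy atoms by element → C:9, O:2.
Total: 11.

11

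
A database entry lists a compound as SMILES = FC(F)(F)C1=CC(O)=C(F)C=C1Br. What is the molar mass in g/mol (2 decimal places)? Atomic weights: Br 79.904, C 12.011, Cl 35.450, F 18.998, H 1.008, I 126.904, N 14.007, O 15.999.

First, the molecular formula is C7H3BrF4O (counting implicit H from valence).
  Br: 1 × 79.904 = 79.904
  C: 7 × 12.011 = 84.077
  F: 4 × 18.998 = 75.992
  H: 3 × 1.008 = 3.024
  O: 1 × 15.999 = 15.999
Sum: 1×79.904 + 7×12.011 + 4×18.998 + 3×1.008 + 1×15.999 = 258.996 → 259.00 g/mol.

259.00 g/mol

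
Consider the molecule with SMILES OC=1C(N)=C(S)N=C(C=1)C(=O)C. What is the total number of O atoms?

Scan the SMILES for O atoms (remember two-letter symbols like Cl and Br are single atoms).
Oxygen count: 2.

2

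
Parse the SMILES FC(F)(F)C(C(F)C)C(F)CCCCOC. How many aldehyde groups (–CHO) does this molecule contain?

0

Scan the SMILES for the aldehyde motif — none present.
Groups that are present: 1 ether.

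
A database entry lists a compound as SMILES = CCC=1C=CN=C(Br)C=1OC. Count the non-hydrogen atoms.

11

Every atom symbol written in the SMILES (organic subset) is one heavy atom; implicit H are not written.
Heavy atoms by element → Br:1, C:8, N:1, O:1.
Total: 11.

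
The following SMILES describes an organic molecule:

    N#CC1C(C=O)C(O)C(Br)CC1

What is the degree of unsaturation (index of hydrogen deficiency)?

Molecular formula: C8H10BrNO2.
DoU = (2C + 2 + N − H − X) / 2, where X is the halogen count and O/S are ignored.
    = (2·8 + 2 + 1 − 10 − 1) / 2 = 8 / 2 = 4.

4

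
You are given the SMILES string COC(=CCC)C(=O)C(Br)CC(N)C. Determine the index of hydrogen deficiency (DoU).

Degree of unsaturation = (number of rings) + (number of π bonds).
Ring closures in the SMILES: 0.
π bonds: 2 double bonds (each 1 DoU) → 2 DoU from unsaturation.
Total DoU = 0 + 2 = 2.

2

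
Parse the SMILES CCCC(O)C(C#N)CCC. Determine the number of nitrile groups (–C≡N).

1

The nitrile motif appears at heavy-atom position 7 in the SMILES.
Other groups present: 1 hydroxyl.
Nitrile count: 1.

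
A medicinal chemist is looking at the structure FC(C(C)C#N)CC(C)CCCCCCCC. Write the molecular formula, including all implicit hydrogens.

C15H28FN

Walk through each heavy atom and fill implicit hydrogens from standard valence (C 4, N 3, O 2, S 2, halogen 1):
  atom 1: F (halogen, monovalent) → 0 H
  atom 2: C, bond orders sum to 3 (valence 4) → 1 H
  atom 3: C, bond orders sum to 3 (valence 4) → 1 H
  atom 4: C, bond orders sum to 1 (valence 4) → 3 H
  atom 5: C, bond orders sum to 4 (valence 4) → 0 H
  atom 6: N, bond orders sum to 3 (valence 3) → 0 H
  atom 7: C, bond orders sum to 2 (valence 4) → 2 H
  atom 8: C, bond orders sum to 3 (valence 4) → 1 H
  atom 9: C, bond orders sum to 1 (valence 4) → 3 H
  atom 10: C, bond orders sum to 2 (valence 4) → 2 H
  atom 11: C, bond orders sum to 2 (valence 4) → 2 H
  atom 12: C, bond orders sum to 2 (valence 4) → 2 H
  atom 13: C, bond orders sum to 2 (valence 4) → 2 H
  atom 14: C, bond orders sum to 2 (valence 4) → 2 H
  atom 15: C, bond orders sum to 2 (valence 4) → 2 H
  atom 16: C, bond orders sum to 2 (valence 4) → 2 H
  atom 17: C, bond orders sum to 1 (valence 4) → 3 H
Totals → C:15, H:28, F:1, N:1.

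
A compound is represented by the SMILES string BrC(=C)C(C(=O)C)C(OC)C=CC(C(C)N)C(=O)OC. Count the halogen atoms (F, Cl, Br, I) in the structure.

Halogen atoms appear at heavy-atom position 1 (1×Br).
Other groups present: 2 alkene, 1 ester, 1 ether, 1 ketone, 1 primary amine.
Halogen count: 1.

1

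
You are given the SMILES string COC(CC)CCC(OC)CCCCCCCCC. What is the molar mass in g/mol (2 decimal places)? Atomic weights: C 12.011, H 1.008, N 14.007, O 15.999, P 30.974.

First, the molecular formula is C17H36O2 (counting implicit H from valence).
  C: 17 × 12.011 = 204.187
  H: 36 × 1.008 = 36.288
  O: 2 × 15.999 = 31.998
Sum: 17×12.011 + 36×1.008 + 2×15.999 = 272.473 → 272.47 g/mol.

272.47 g/mol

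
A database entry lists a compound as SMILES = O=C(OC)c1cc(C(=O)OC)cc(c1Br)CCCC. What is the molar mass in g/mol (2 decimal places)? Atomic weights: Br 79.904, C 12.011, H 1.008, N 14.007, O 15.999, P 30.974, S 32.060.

First, the molecular formula is C14H17BrO4 (counting implicit H from valence).
  Br: 1 × 79.904 = 79.904
  C: 14 × 12.011 = 168.154
  H: 17 × 1.008 = 17.136
  O: 4 × 15.999 = 63.996
Sum: 1×79.904 + 14×12.011 + 17×1.008 + 4×15.999 = 329.190 → 329.19 g/mol.

329.19 g/mol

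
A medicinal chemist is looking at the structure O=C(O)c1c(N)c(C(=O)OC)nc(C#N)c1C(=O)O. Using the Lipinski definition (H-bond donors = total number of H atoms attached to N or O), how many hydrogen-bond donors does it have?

Donors: find every N or O and count the H atoms it carries.
  atom 1 (O): bond orders sum to 2 → 0 H
  atom 3 (O): bond orders sum to 1 → 1 H
  atom 6 (N): bond orders sum to 1 → 2 H
  atom 9 (O): bond orders sum to 2 → 0 H
  atom 10 (O): bond orders sum to 2 → 0 H
  atom 12 (N): bond orders sum to 3 → 0 H
  atom 15 (N): bond orders sum to 3 → 0 H
  atom 18 (O): bond orders sum to 2 → 0 H
  atom 19 (O): bond orders sum to 1 → 1 H
Lipinski HBD = 4.

4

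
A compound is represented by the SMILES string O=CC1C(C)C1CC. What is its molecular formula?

C7H12O

Walk through each heavy atom and fill implicit hydrogens from standard valence (C 4, N 3, O 2, S 2, halogen 1):
  atom 1: O, bond orders sum to 2 (valence 2) → 0 H
  atom 2: C, bond orders sum to 3 (valence 4) → 1 H
  atom 3: C, bond orders sum to 3 (valence 4) → 1 H
  atom 4: C, bond orders sum to 3 (valence 4) → 1 H
  atom 5: C, bond orders sum to 1 (valence 4) → 3 H
  atom 6: C, bond orders sum to 3 (valence 4) → 1 H
  atom 7: C, bond orders sum to 2 (valence 4) → 2 H
  atom 8: C, bond orders sum to 1 (valence 4) → 3 H
Totals → C:7, H:12, O:1.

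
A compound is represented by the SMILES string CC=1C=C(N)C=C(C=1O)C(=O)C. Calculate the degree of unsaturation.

5

Degree of unsaturation = (number of rings) + (number of π bonds).
Ring closures in the SMILES: 1.
π bonds: 4 double bonds (each 1 DoU) → 4 DoU from unsaturation.
Total DoU = 1 + 4 = 5.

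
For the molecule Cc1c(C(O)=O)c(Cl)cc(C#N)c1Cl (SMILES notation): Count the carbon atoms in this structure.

9

Count every carbon token in the SMILES (each C, including those in ring-closure positions and inside branches).
Carbon count: 9.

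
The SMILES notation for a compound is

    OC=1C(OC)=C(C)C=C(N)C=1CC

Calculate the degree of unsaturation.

Molecular formula: C10H15NO2.
DoU = (2C + 2 + N − H − X) / 2, where X is the halogen count and O/S are ignored.
    = (2·10 + 2 + 1 − 15 − 0) / 2 = 8 / 2 = 4.

4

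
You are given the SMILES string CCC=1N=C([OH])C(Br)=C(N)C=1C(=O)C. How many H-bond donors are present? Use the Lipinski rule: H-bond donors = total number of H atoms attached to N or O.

3

Donors: find every N or O and count the H atoms it carries.
  atom 4 (N): bond orders sum to 3 → 0 H
  atom 6 (O): bond orders sum to 1 → 1 H
  atom 10 (N): bond orders sum to 1 → 2 H
  atom 13 (O): bond orders sum to 2 → 0 H
Lipinski HBD = 3.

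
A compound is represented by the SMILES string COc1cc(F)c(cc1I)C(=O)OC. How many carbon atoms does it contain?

9

Count every carbon token in the SMILES (each C, including those in ring-closure positions and inside branches).
Carbon count: 9.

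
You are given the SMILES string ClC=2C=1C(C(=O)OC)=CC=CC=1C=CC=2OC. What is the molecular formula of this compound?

Walk through each heavy atom and fill implicit hydrogens from standard valence (C 4, N 3, O 2, S 2, halogen 1):
  atom 1: Cl (halogen, monovalent) → 0 H
  atom 2: C, bond orders sum to 4 (valence 4) → 0 H
  atom 3: C, bond orders sum to 4 (valence 4) → 0 H
  atom 4: C, bond orders sum to 4 (valence 4) → 0 H
  atom 5: C, bond orders sum to 4 (valence 4) → 0 H
  atom 6: O, bond orders sum to 2 (valence 2) → 0 H
  atom 7: O, bond orders sum to 2 (valence 2) → 0 H
  atom 8: C, bond orders sum to 1 (valence 4) → 3 H
  atom 9: C, bond orders sum to 3 (valence 4) → 1 H
  atom 10: C, bond orders sum to 3 (valence 4) → 1 H
  atom 11: C, bond orders sum to 3 (valence 4) → 1 H
  atom 12: C, bond orders sum to 4 (valence 4) → 0 H
  atom 13: C, bond orders sum to 3 (valence 4) → 1 H
  atom 14: C, bond orders sum to 3 (valence 4) → 1 H
  atom 15: C, bond orders sum to 4 (valence 4) → 0 H
  atom 16: O, bond orders sum to 2 (valence 2) → 0 H
  atom 17: C, bond orders sum to 1 (valence 4) → 3 H
Totals → C:13, H:11, Cl:1, O:3.
In Hill order: C13H11ClO3.

C13H11ClO3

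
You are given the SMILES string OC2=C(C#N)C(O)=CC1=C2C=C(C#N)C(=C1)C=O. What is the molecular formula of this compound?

Walk through each heavy atom and fill implicit hydrogens from standard valence (C 4, N 3, O 2, S 2, halogen 1):
  atom 1: O, bond orders sum to 1 (valence 2) → 1 H
  atom 2: C, bond orders sum to 4 (valence 4) → 0 H
  atom 3: C, bond orders sum to 4 (valence 4) → 0 H
  atom 4: C, bond orders sum to 4 (valence 4) → 0 H
  atom 5: N, bond orders sum to 3 (valence 3) → 0 H
  atom 6: C, bond orders sum to 4 (valence 4) → 0 H
  atom 7: O, bond orders sum to 1 (valence 2) → 1 H
  atom 8: C, bond orders sum to 3 (valence 4) → 1 H
  atom 9: C, bond orders sum to 4 (valence 4) → 0 H
  atom 10: C, bond orders sum to 4 (valence 4) → 0 H
  atom 11: C, bond orders sum to 3 (valence 4) → 1 H
  atom 12: C, bond orders sum to 4 (valence 4) → 0 H
  atom 13: C, bond orders sum to 4 (valence 4) → 0 H
  atom 14: N, bond orders sum to 3 (valence 3) → 0 H
  atom 15: C, bond orders sum to 4 (valence 4) → 0 H
  atom 16: C, bond orders sum to 3 (valence 4) → 1 H
  atom 17: C, bond orders sum to 3 (valence 4) → 1 H
  atom 18: O, bond orders sum to 2 (valence 2) → 0 H
Totals → C:13, H:6, N:2, O:3.
In Hill order: C13H6N2O3.

C13H6N2O3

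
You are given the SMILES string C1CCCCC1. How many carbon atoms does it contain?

Count every carbon token in the SMILES (each C, including those in ring-closure positions and inside branches).
Carbon count: 6.

6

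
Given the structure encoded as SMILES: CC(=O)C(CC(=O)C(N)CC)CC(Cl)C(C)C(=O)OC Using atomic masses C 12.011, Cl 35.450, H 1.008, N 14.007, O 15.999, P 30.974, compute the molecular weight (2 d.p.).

305.80 g/mol

First, the molecular formula is C14H24ClNO4 (counting implicit H from valence).
  C: 14 × 12.011 = 168.154
  Cl: 1 × 35.450 = 35.450
  H: 24 × 1.008 = 24.192
  N: 1 × 14.007 = 14.007
  O: 4 × 15.999 = 63.996
Sum: 14×12.011 + 1×35.450 + 24×1.008 + 1×14.007 + 4×15.999 = 305.799 → 305.80 g/mol.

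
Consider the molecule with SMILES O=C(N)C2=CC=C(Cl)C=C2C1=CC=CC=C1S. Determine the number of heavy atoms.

17

Every atom symbol written in the SMILES (organic subset) is one heavy atom; implicit H are not written.
Heavy atoms by element → C:13, Cl:1, N:1, O:1, S:1.
Total: 17.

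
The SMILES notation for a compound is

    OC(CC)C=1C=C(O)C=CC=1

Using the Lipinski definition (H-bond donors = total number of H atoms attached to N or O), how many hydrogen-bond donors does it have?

Donors: find every N or O and count the H atoms it carries.
  atom 1 (O): bond orders sum to 1 → 1 H
  atom 8 (O): bond orders sum to 1 → 1 H
Lipinski HBD = 2.

2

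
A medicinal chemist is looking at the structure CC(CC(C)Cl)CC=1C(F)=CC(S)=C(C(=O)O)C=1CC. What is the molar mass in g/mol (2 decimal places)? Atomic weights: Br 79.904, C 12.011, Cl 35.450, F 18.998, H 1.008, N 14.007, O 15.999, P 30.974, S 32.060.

318.83 g/mol

First, the molecular formula is C15H20ClFO2S (counting implicit H from valence).
  C: 15 × 12.011 = 180.165
  Cl: 1 × 35.450 = 35.450
  F: 1 × 18.998 = 18.998
  H: 20 × 1.008 = 20.160
  O: 2 × 15.999 = 31.998
  S: 1 × 32.060 = 32.060
Sum: 15×12.011 + 1×35.450 + 1×18.998 + 20×1.008 + 2×15.999 + 1×32.060 = 318.831 → 318.83 g/mol.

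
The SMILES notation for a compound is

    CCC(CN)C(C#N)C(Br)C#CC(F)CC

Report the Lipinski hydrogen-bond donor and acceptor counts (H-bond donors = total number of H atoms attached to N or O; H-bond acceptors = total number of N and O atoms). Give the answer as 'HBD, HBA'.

2, 2

Donors: find every N or O and count the H atoms it carries.
  atom 5 (N): bond orders sum to 1 → 2 H
  atom 8 (N): bond orders sum to 3 → 0 H
Lipinski HBD = 2.
Acceptors: N atoms = 2, O atoms = 0 → HBA = 2.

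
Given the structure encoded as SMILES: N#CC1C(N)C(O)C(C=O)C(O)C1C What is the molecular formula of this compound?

Walk through each heavy atom and fill implicit hydrogens from standard valence (C 4, N 3, O 2, S 2, halogen 1):
  atom 1: N, bond orders sum to 3 (valence 3) → 0 H
  atom 2: C, bond orders sum to 4 (valence 4) → 0 H
  atom 3: C, bond orders sum to 3 (valence 4) → 1 H
  atom 4: C, bond orders sum to 3 (valence 4) → 1 H
  atom 5: N, bond orders sum to 1 (valence 3) → 2 H
  atom 6: C, bond orders sum to 3 (valence 4) → 1 H
  atom 7: O, bond orders sum to 1 (valence 2) → 1 H
  atom 8: C, bond orders sum to 3 (valence 4) → 1 H
  atom 9: C, bond orders sum to 3 (valence 4) → 1 H
  atom 10: O, bond orders sum to 2 (valence 2) → 0 H
  atom 11: C, bond orders sum to 3 (valence 4) → 1 H
  atom 12: O, bond orders sum to 1 (valence 2) → 1 H
  atom 13: C, bond orders sum to 3 (valence 4) → 1 H
  atom 14: C, bond orders sum to 1 (valence 4) → 3 H
Totals → C:9, H:14, N:2, O:3.
In Hill order: C9H14N2O3.

C9H14N2O3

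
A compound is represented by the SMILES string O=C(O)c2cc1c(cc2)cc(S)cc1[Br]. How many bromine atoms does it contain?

Scan the SMILES for Br atoms (remember two-letter symbols like Cl and Br are single atoms).
Bromine count: 1.

1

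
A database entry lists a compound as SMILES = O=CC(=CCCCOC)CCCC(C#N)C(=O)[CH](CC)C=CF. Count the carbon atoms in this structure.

18

Count every carbon token in the SMILES (each C, including those in ring-closure positions and inside branches).
Carbon count: 18.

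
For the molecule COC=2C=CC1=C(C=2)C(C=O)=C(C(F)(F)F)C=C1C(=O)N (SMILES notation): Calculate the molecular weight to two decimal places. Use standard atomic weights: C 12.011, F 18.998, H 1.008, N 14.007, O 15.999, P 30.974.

First, the molecular formula is C14H10F3NO3 (counting implicit H from valence).
  C: 14 × 12.011 = 168.154
  F: 3 × 18.998 = 56.994
  H: 10 × 1.008 = 10.080
  N: 1 × 14.007 = 14.007
  O: 3 × 15.999 = 47.997
Sum: 14×12.011 + 3×18.998 + 10×1.008 + 1×14.007 + 3×15.999 = 297.232 → 297.23 g/mol.

297.23 g/mol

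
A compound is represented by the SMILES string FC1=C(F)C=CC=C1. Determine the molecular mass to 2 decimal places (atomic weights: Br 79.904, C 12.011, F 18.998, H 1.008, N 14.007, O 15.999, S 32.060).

First, the molecular formula is C6H4F2 (counting implicit H from valence).
  C: 6 × 12.011 = 72.066
  F: 2 × 18.998 = 37.996
  H: 4 × 1.008 = 4.032
Sum: 6×12.011 + 2×18.998 + 4×1.008 = 114.094 → 114.09 g/mol.

114.09 g/mol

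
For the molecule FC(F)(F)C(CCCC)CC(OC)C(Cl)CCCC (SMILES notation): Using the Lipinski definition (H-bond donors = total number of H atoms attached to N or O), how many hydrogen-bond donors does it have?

0

Donors: find every N or O and count the H atoms it carries.
  atom 12 (O): bond orders sum to 2 → 0 H
Lipinski HBD = 0.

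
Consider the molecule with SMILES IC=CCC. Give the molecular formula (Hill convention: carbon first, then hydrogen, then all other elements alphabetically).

C4H7I

Walk through each heavy atom and fill implicit hydrogens from standard valence (C 4, N 3, O 2, S 2, halogen 1):
  atom 1: I (halogen, monovalent) → 0 H
  atom 2: C, bond orders sum to 3 (valence 4) → 1 H
  atom 3: C, bond orders sum to 3 (valence 4) → 1 H
  atom 4: C, bond orders sum to 2 (valence 4) → 2 H
  atom 5: C, bond orders sum to 1 (valence 4) → 3 H
Totals → C:4, H:7, I:1.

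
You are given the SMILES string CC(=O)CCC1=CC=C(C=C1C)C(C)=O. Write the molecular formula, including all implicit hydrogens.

Walk through each heavy atom and fill implicit hydrogens from standard valence (C 4, N 3, O 2, S 2, halogen 1):
  atom 1: C, bond orders sum to 1 (valence 4) → 3 H
  atom 2: C, bond orders sum to 4 (valence 4) → 0 H
  atom 3: O, bond orders sum to 2 (valence 2) → 0 H
  atom 4: C, bond orders sum to 2 (valence 4) → 2 H
  atom 5: C, bond orders sum to 2 (valence 4) → 2 H
  atom 6: C, bond orders sum to 4 (valence 4) → 0 H
  atom 7: C, bond orders sum to 3 (valence 4) → 1 H
  atom 8: C, bond orders sum to 3 (valence 4) → 1 H
  atom 9: C, bond orders sum to 4 (valence 4) → 0 H
  atom 10: C, bond orders sum to 3 (valence 4) → 1 H
  atom 11: C, bond orders sum to 4 (valence 4) → 0 H
  atom 12: C, bond orders sum to 1 (valence 4) → 3 H
  atom 13: C, bond orders sum to 4 (valence 4) → 0 H
  atom 14: C, bond orders sum to 1 (valence 4) → 3 H
  atom 15: O, bond orders sum to 2 (valence 2) → 0 H
Totals → C:13, H:16, O:2.
In Hill order: C13H16O2.

C13H16O2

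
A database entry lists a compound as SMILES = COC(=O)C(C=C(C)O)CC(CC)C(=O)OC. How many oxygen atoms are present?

Scan the SMILES for O atoms (remember two-letter symbols like Cl and Br are single atoms).
Oxygen count: 5.

5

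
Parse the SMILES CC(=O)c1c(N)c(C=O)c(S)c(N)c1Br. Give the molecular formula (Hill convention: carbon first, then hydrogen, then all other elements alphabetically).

C9H9BrN2O2S

Walk through each heavy atom and fill implicit hydrogens from standard valence (C 4, N 3, O 2, S 2, halogen 1); for lowercase aromatic atoms, an aromatic c carries 1 H when it has two neighbours and 0 H with three, and aromatic n carries 0 H:
  atom 1: C, bond orders sum to 1 (valence 4) → 3 H
  atom 2: C, bond orders sum to 4 (valence 4) → 0 H
  atom 3: O, bond orders sum to 2 (valence 2) → 0 H
  atom 4: aromatic c, 3 neighbours → 0 H
  atom 5: aromatic c, 3 neighbours → 0 H
  atom 6: N, bond orders sum to 1 (valence 3) → 2 H
  atom 7: aromatic c, 3 neighbours → 0 H
  atom 8: C, bond orders sum to 3 (valence 4) → 1 H
  atom 9: O, bond orders sum to 2 (valence 2) → 0 H
  atom 10: aromatic c, 3 neighbours → 0 H
  atom 11: S, bond orders sum to 1 (valence 2) → 1 H
  atom 12: aromatic c, 3 neighbours → 0 H
  atom 13: N, bond orders sum to 1 (valence 3) → 2 H
  atom 14: aromatic c, 3 neighbours → 0 H
  atom 15: Br (halogen, monovalent) → 0 H
Totals → C:9, H:9, Br:1, N:2, O:2, S:1.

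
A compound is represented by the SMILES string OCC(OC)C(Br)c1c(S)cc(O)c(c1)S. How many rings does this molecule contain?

1

In SMILES, each pair of matching ring-closure digits denotes one ring-closing bond; the number of such bonds equals the number of independent rings.
Ring-closure bonds here: 1.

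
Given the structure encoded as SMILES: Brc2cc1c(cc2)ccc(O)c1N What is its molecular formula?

C10H8BrNO

Walk through each heavy atom and fill implicit hydrogens from standard valence (C 4, N 3, O 2, S 2, halogen 1); for lowercase aromatic atoms, an aromatic c carries 1 H when it has two neighbours and 0 H with three, and aromatic n carries 0 H:
  atom 1: Br (halogen, monovalent) → 0 H
  atom 2: aromatic c, 3 neighbours → 0 H
  atom 3: aromatic c, 2 neighbours → 1 H
  atom 4: aromatic c, 3 neighbours → 0 H
  atom 5: aromatic c, 3 neighbours → 0 H
  atom 6: aromatic c, 2 neighbours → 1 H
  atom 7: aromatic c, 2 neighbours → 1 H
  atom 8: aromatic c, 2 neighbours → 1 H
  atom 9: aromatic c, 2 neighbours → 1 H
  atom 10: aromatic c, 3 neighbours → 0 H
  atom 11: O, bond orders sum to 1 (valence 2) → 1 H
  atom 12: aromatic c, 3 neighbours → 0 H
  atom 13: N, bond orders sum to 1 (valence 3) → 2 H
Totals → C:10, H:8, Br:1, N:1, O:1.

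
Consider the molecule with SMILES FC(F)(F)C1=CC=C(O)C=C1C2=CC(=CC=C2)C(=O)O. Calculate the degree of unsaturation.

9

Degree of unsaturation = (number of rings) + (number of π bonds).
Ring closures in the SMILES: 2.
π bonds: 7 double bonds (each 1 DoU) → 7 DoU from unsaturation.
Total DoU = 2 + 7 = 9.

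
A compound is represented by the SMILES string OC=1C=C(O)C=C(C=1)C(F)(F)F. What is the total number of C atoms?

Count every carbon token in the SMILES (each C, including those in ring-closure positions and inside branches).
Carbon count: 7.

7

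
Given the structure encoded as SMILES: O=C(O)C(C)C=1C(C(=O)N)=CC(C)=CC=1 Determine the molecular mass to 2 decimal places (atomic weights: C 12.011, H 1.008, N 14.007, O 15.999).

207.23 g/mol

First, the molecular formula is C11H13NO3 (counting implicit H from valence).
  C: 11 × 12.011 = 132.121
  H: 13 × 1.008 = 13.104
  N: 1 × 14.007 = 14.007
  O: 3 × 15.999 = 47.997
Sum: 11×12.011 + 13×1.008 + 1×14.007 + 3×15.999 = 207.229 → 207.23 g/mol.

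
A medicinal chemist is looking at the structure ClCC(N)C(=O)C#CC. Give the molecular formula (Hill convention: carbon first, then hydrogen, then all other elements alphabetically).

Walk through each heavy atom and fill implicit hydrogens from standard valence (C 4, N 3, O 2, S 2, halogen 1):
  atom 1: Cl (halogen, monovalent) → 0 H
  atom 2: C, bond orders sum to 2 (valence 4) → 2 H
  atom 3: C, bond orders sum to 3 (valence 4) → 1 H
  atom 4: N, bond orders sum to 1 (valence 3) → 2 H
  atom 5: C, bond orders sum to 4 (valence 4) → 0 H
  atom 6: O, bond orders sum to 2 (valence 2) → 0 H
  atom 7: C, bond orders sum to 4 (valence 4) → 0 H
  atom 8: C, bond orders sum to 4 (valence 4) → 0 H
  atom 9: C, bond orders sum to 1 (valence 4) → 3 H
Totals → C:6, H:8, Cl:1, N:1, O:1.

C6H8ClNO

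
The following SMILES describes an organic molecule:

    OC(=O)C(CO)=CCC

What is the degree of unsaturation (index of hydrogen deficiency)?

Molecular formula: C6H10O3.
DoU = (2C + 2 + N − H − X) / 2, where X is the halogen count and O/S are ignored.
    = (2·6 + 2 + 0 − 10 − 0) / 2 = 4 / 2 = 2.

2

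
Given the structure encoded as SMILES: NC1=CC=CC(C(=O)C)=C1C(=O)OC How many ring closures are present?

1

In SMILES, each pair of matching ring-closure digits denotes one ring-closing bond; the number of such bonds equals the number of independent rings.
Ring-closure bonds here: 1.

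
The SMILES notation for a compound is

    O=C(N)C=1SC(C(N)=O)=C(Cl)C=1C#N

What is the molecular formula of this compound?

Walk through each heavy atom and fill implicit hydrogens from standard valence (C 4, N 3, O 2, S 2, halogen 1):
  atom 1: O, bond orders sum to 2 (valence 2) → 0 H
  atom 2: C, bond orders sum to 4 (valence 4) → 0 H
  atom 3: N, bond orders sum to 1 (valence 3) → 2 H
  atom 4: C, bond orders sum to 4 (valence 4) → 0 H
  atom 5: S, bond orders sum to 2 (valence 2) → 0 H
  atom 6: C, bond orders sum to 4 (valence 4) → 0 H
  atom 7: C, bond orders sum to 4 (valence 4) → 0 H
  atom 8: N, bond orders sum to 1 (valence 3) → 2 H
  atom 9: O, bond orders sum to 2 (valence 2) → 0 H
  atom 10: C, bond orders sum to 4 (valence 4) → 0 H
  atom 11: Cl (halogen, monovalent) → 0 H
  atom 12: C, bond orders sum to 4 (valence 4) → 0 H
  atom 13: C, bond orders sum to 4 (valence 4) → 0 H
  atom 14: N, bond orders sum to 3 (valence 3) → 0 H
Totals → C:7, H:4, Cl:1, N:3, O:2, S:1.
In Hill order: C7H4ClN3O2S.

C7H4ClN3O2S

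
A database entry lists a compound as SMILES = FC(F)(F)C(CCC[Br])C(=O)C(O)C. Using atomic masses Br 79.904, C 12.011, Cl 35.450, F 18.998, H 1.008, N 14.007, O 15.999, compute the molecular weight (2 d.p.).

277.08 g/mol

First, the molecular formula is C8H12BrF3O2 (counting implicit H from valence).
  Br: 1 × 79.904 = 79.904
  C: 8 × 12.011 = 96.088
  F: 3 × 18.998 = 56.994
  H: 12 × 1.008 = 12.096
  O: 2 × 15.999 = 31.998
Sum: 1×79.904 + 8×12.011 + 3×18.998 + 12×1.008 + 2×15.999 = 277.080 → 277.08 g/mol.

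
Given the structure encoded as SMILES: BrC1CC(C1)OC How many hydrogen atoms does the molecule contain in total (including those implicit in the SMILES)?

9

Walk through each heavy atom and fill implicit hydrogens from standard valence (C 4, N 3, O 2, S 2, halogen 1):
  atom 1: Br (halogen, monovalent) → 0 H
  atom 2: C, bond orders sum to 3 (valence 4) → 1 H
  atom 3: C, bond orders sum to 2 (valence 4) → 2 H
  atom 4: C, bond orders sum to 3 (valence 4) → 1 H
  atom 5: C, bond orders sum to 2 (valence 4) → 2 H
  atom 6: O, bond orders sum to 2 (valence 2) → 0 H
  atom 7: C, bond orders sum to 1 (valence 4) → 3 H
Total hydrogens: 9.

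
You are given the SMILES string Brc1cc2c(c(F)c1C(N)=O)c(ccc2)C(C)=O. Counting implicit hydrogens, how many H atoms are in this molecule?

9

Walk through each heavy atom and fill implicit hydrogens from standard valence (C 4, N 3, O 2, S 2, halogen 1); for lowercase aromatic atoms, an aromatic c carries 1 H when it has two neighbours and 0 H with three, and aromatic n carries 0 H:
  atom 1: Br (halogen, monovalent) → 0 H
  atom 2: aromatic c, 3 neighbours → 0 H
  atom 3: aromatic c, 2 neighbours → 1 H
  atom 4: aromatic c, 3 neighbours → 0 H
  atom 5: aromatic c, 3 neighbours → 0 H
  atom 6: aromatic c, 3 neighbours → 0 H
  atom 7: F (halogen, monovalent) → 0 H
  atom 8: aromatic c, 3 neighbours → 0 H
  atom 9: C, bond orders sum to 4 (valence 4) → 0 H
  atom 10: N, bond orders sum to 1 (valence 3) → 2 H
  atom 11: O, bond orders sum to 2 (valence 2) → 0 H
  atom 12: aromatic c, 3 neighbours → 0 H
  atom 13: aromatic c, 2 neighbours → 1 H
  atom 14: aromatic c, 2 neighbours → 1 H
  atom 15: aromatic c, 2 neighbours → 1 H
  atom 16: C, bond orders sum to 4 (valence 4) → 0 H
  atom 17: C, bond orders sum to 1 (valence 4) → 3 H
  atom 18: O, bond orders sum to 2 (valence 2) → 0 H
Total hydrogens: 9.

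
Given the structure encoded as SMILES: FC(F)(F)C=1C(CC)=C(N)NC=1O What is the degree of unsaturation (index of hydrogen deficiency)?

3

Molecular formula: C7H9F3N2O.
DoU = (2C + 2 + N − H − X) / 2, where X is the halogen count and O/S are ignored.
    = (2·7 + 2 + 2 − 9 − 3) / 2 = 6 / 2 = 3.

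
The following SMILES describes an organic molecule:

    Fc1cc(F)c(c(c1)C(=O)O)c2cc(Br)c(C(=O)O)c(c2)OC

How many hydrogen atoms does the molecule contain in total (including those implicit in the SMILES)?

Walk through each heavy atom and fill implicit hydrogens from standard valence (C 4, N 3, O 2, S 2, halogen 1); for lowercase aromatic atoms, an aromatic c carries 1 H when it has two neighbours and 0 H with three, and aromatic n carries 0 H:
  atom 1: F (halogen, monovalent) → 0 H
  atom 2: aromatic c, 3 neighbours → 0 H
  atom 3: aromatic c, 2 neighbours → 1 H
  atom 4: aromatic c, 3 neighbours → 0 H
  atom 5: F (halogen, monovalent) → 0 H
  atom 6: aromatic c, 3 neighbours → 0 H
  atom 7: aromatic c, 3 neighbours → 0 H
  atom 8: aromatic c, 2 neighbours → 1 H
  atom 9: C, bond orders sum to 4 (valence 4) → 0 H
  atom 10: O, bond orders sum to 2 (valence 2) → 0 H
  atom 11: O, bond orders sum to 1 (valence 2) → 1 H
  atom 12: aromatic c, 3 neighbours → 0 H
  atom 13: aromatic c, 2 neighbours → 1 H
  atom 14: aromatic c, 3 neighbours → 0 H
  atom 15: Br (halogen, monovalent) → 0 H
  atom 16: aromatic c, 3 neighbours → 0 H
  atom 17: C, bond orders sum to 4 (valence 4) → 0 H
  atom 18: O, bond orders sum to 2 (valence 2) → 0 H
  atom 19: O, bond orders sum to 1 (valence 2) → 1 H
  atom 20: aromatic c, 3 neighbours → 0 H
  atom 21: aromatic c, 2 neighbours → 1 H
  atom 22: O, bond orders sum to 2 (valence 2) → 0 H
  atom 23: C, bond orders sum to 1 (valence 4) → 3 H
Total hydrogens: 9.

9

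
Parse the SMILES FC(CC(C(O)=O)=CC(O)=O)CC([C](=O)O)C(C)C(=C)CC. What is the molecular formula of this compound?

C15H21FO6

Walk through each heavy atom and fill implicit hydrogens from standard valence (C 4, N 3, O 2, S 2, halogen 1):
  atom 1: F (halogen, monovalent) → 0 H
  atom 2: C, bond orders sum to 3 (valence 4) → 1 H
  atom 3: C, bond orders sum to 2 (valence 4) → 2 H
  atom 4: C, bond orders sum to 4 (valence 4) → 0 H
  atom 5: C, bond orders sum to 4 (valence 4) → 0 H
  atom 6: O, bond orders sum to 1 (valence 2) → 1 H
  atom 7: O, bond orders sum to 2 (valence 2) → 0 H
  atom 8: C, bond orders sum to 3 (valence 4) → 1 H
  atom 9: C, bond orders sum to 4 (valence 4) → 0 H
  atom 10: O, bond orders sum to 1 (valence 2) → 1 H
  atom 11: O, bond orders sum to 2 (valence 2) → 0 H
  atom 12: C, bond orders sum to 2 (valence 4) → 2 H
  atom 13: C, bond orders sum to 3 (valence 4) → 1 H
  atom 14: C with explicit H count 0
  atom 15: O, bond orders sum to 2 (valence 2) → 0 H
  atom 16: O, bond orders sum to 1 (valence 2) → 1 H
  atom 17: C, bond orders sum to 3 (valence 4) → 1 H
  atom 18: C, bond orders sum to 1 (valence 4) → 3 H
  atom 19: C, bond orders sum to 4 (valence 4) → 0 H
  atom 20: C, bond orders sum to 2 (valence 4) → 2 H
  atom 21: C, bond orders sum to 2 (valence 4) → 2 H
  atom 22: C, bond orders sum to 1 (valence 4) → 3 H
Totals → C:15, H:21, F:1, O:6.
In Hill order: C15H21FO6.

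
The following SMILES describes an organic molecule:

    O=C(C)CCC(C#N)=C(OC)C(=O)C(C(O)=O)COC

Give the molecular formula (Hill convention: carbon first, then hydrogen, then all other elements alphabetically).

C13H17NO6

Walk through each heavy atom and fill implicit hydrogens from standard valence (C 4, N 3, O 2, S 2, halogen 1):
  atom 1: O, bond orders sum to 2 (valence 2) → 0 H
  atom 2: C, bond orders sum to 4 (valence 4) → 0 H
  atom 3: C, bond orders sum to 1 (valence 4) → 3 H
  atom 4: C, bond orders sum to 2 (valence 4) → 2 H
  atom 5: C, bond orders sum to 2 (valence 4) → 2 H
  atom 6: C, bond orders sum to 4 (valence 4) → 0 H
  atom 7: C, bond orders sum to 4 (valence 4) → 0 H
  atom 8: N, bond orders sum to 3 (valence 3) → 0 H
  atom 9: C, bond orders sum to 4 (valence 4) → 0 H
  atom 10: O, bond orders sum to 2 (valence 2) → 0 H
  atom 11: C, bond orders sum to 1 (valence 4) → 3 H
  atom 12: C, bond orders sum to 4 (valence 4) → 0 H
  atom 13: O, bond orders sum to 2 (valence 2) → 0 H
  atom 14: C, bond orders sum to 3 (valence 4) → 1 H
  atom 15: C, bond orders sum to 4 (valence 4) → 0 H
  atom 16: O, bond orders sum to 1 (valence 2) → 1 H
  atom 17: O, bond orders sum to 2 (valence 2) → 0 H
  atom 18: C, bond orders sum to 2 (valence 4) → 2 H
  atom 19: O, bond orders sum to 2 (valence 2) → 0 H
  atom 20: C, bond orders sum to 1 (valence 4) → 3 H
Totals → C:13, H:17, N:1, O:6.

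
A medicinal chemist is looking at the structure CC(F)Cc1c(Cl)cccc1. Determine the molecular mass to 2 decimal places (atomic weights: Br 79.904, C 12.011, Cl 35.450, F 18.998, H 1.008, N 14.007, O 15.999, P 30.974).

First, the molecular formula is C9H10ClF (counting implicit H from valence).
  C: 9 × 12.011 = 108.099
  Cl: 1 × 35.450 = 35.450
  F: 1 × 18.998 = 18.998
  H: 10 × 1.008 = 10.080
Sum: 9×12.011 + 1×35.450 + 1×18.998 + 10×1.008 = 172.627 → 172.63 g/mol.

172.63 g/mol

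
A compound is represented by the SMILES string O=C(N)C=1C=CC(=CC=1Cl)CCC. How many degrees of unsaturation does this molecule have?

5

Degree of unsaturation = (number of rings) + (number of π bonds).
Ring closures in the SMILES: 1.
π bonds: 4 double bonds (each 1 DoU) → 4 DoU from unsaturation.
Total DoU = 1 + 4 = 5.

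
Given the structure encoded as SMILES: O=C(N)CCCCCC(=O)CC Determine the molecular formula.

Walk through each heavy atom and fill implicit hydrogens from standard valence (C 4, N 3, O 2, S 2, halogen 1):
  atom 1: O, bond orders sum to 2 (valence 2) → 0 H
  atom 2: C, bond orders sum to 4 (valence 4) → 0 H
  atom 3: N, bond orders sum to 1 (valence 3) → 2 H
  atom 4: C, bond orders sum to 2 (valence 4) → 2 H
  atom 5: C, bond orders sum to 2 (valence 4) → 2 H
  atom 6: C, bond orders sum to 2 (valence 4) → 2 H
  atom 7: C, bond orders sum to 2 (valence 4) → 2 H
  atom 8: C, bond orders sum to 2 (valence 4) → 2 H
  atom 9: C, bond orders sum to 4 (valence 4) → 0 H
  atom 10: O, bond orders sum to 2 (valence 2) → 0 H
  atom 11: C, bond orders sum to 2 (valence 4) → 2 H
  atom 12: C, bond orders sum to 1 (valence 4) → 3 H
Totals → C:9, H:17, N:1, O:2.

C9H17NO2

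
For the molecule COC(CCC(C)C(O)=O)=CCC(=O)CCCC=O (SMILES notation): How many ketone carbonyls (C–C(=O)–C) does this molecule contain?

1

The ketone motif appears at heavy-atom position 13 in the SMILES.
Other groups present: 1 aldehyde, 1 alkene, 1 carboxylic acid, 1 ether.
Ketone count: 1.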